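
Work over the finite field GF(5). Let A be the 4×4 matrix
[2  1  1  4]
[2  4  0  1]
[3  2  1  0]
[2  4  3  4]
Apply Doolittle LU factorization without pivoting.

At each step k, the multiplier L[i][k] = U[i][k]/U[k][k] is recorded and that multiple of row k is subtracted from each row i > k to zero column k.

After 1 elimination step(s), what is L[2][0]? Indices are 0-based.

Step 1: pivot at (0,0) is 2.
  row1 ← row1 − (1)·row0  ⇒  L[1][0]=1, U row1=(0, 3, 4, 2)
  row2 ← row2 − (4)·row0  ⇒  L[2][0]=4, U row2=(0, 3, 2, 4)
  row3 ← row3 − (1)·row0  ⇒  L[3][0]=1, U row3=(0, 3, 2, 0)

L[2][0] = 4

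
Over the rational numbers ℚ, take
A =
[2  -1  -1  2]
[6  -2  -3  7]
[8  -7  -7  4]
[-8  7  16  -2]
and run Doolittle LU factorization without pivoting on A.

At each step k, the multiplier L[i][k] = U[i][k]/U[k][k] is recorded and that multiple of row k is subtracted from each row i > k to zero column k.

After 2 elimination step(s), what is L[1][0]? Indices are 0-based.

k=0: U[0][0]=2
  eliminate (1,0): mult=3, new row 1: (0, 1, 0, 1); set L[1][0]=3
  eliminate (2,0): mult=4, new row 2: (0, -3, -3, -4); set L[2][0]=4
  eliminate (3,0): mult=-4, new row 3: (0, 3, 12, 6); set L[3][0]=-4
k=1: U[1][1]=1
  eliminate (2,1): mult=-3, new row 2: (0, 0, -3, -1); set L[2][1]=-3
  eliminate (3,1): mult=3, new row 3: (0, 0, 12, 3); set L[3][1]=3

L[1][0] = 3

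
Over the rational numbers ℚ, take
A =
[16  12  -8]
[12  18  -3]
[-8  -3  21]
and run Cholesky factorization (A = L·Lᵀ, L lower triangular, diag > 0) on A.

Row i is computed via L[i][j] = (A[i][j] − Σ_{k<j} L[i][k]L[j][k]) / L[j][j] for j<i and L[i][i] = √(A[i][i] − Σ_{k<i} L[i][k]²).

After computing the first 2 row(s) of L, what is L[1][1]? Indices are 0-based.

Step 1: L[0][0] = √(16) = 4.
  L[1][0] = (12) / L[0][0] = 3.
Step 2: L[1][1] = √(9) = 3.

L[1][1] = 3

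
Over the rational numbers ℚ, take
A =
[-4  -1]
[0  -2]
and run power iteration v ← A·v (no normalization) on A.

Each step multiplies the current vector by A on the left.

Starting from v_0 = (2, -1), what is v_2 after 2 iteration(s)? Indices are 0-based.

v_2 = (26, -4)

v_0 = (2, -1).
v_1 = A·v_0 = (-7, 2).
v_2 = A·v_1 = (26, -4).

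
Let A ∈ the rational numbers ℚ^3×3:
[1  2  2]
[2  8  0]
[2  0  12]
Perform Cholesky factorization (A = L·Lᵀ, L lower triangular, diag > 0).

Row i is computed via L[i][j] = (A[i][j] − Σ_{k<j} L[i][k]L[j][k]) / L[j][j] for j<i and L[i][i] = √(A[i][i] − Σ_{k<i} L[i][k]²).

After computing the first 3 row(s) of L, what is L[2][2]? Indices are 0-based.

Step 1: L[0][0] = √(1) = 1.
  L[1][0] = (2) / L[0][0] = 2.
Step 2: L[1][1] = √(4) = 2.
  L[2][0] = (2) / L[0][0] = 2.
  L[2][1] = (-4) / L[1][1] = -2.
Step 3: L[2][2] = √(4) = 2.

L[2][2] = 2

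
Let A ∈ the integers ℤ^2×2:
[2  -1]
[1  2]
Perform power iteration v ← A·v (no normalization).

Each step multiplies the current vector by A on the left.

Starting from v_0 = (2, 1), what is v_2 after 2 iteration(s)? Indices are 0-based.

v_0 = (2, 1).
v_1 = A·v_0 = (3, 4).
v_2 = A·v_1 = (2, 11).

v_2 = (2, 11)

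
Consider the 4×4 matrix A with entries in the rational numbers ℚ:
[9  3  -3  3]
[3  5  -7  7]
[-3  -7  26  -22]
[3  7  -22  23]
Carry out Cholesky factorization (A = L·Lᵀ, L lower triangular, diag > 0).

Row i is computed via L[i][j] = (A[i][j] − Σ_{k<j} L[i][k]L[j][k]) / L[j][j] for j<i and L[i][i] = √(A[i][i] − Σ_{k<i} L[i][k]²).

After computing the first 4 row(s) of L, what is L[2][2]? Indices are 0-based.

Step 1: L[0][0] = √(9) = 3.
  L[1][0] = (3) / L[0][0] = 1.
Step 2: L[1][1] = √(4) = 2.
  L[2][0] = (-3) / L[0][0] = -1.
  L[2][1] = (-6) / L[1][1] = -3.
Step 3: L[2][2] = √(16) = 4.
  L[3][0] = (3) / L[0][0] = 1.
  L[3][1] = (6) / L[1][1] = 3.
  L[3][2] = (-12) / L[2][2] = -3.
Step 4: L[3][3] = √(4) = 2.

L[2][2] = 4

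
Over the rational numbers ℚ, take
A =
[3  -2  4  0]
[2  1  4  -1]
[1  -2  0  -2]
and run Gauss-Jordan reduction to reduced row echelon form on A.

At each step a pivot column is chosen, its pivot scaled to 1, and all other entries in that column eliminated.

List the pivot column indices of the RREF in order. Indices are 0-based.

[1] R0 /= 3  ⇒  (1, -2/3, 4/3, 0)
     R1 -= 2·R0  ⇒  (0, 7/3, 4/3, -1)
     R2 -= 1·R0  ⇒  (0, -4/3, -4/3, -2)
[2] R1 /= 7/3  ⇒  (0, 1, 4/7, -3/7)
     R0 -= -2/3·R1  ⇒  (1, 0, 12/7, -2/7)
     R2 -= -4/3·R1  ⇒  (0, 0, -4/7, -18/7)
[3] R2 /= -4/7  ⇒  (0, 0, 1, 9/2)
     R0 -= 12/7·R2  ⇒  (1, 0, 0, -8)
     R1 -= 4/7·R2  ⇒  (0, 1, 0, -3)

pivot columns: 0, 1, 2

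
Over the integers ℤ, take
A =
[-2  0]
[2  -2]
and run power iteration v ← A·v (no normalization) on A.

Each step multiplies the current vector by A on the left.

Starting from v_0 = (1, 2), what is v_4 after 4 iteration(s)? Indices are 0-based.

v_4 = (16, -32)

v_0 = (1, 2).
v_1 = A·v_0 = (-2, -2).
v_2 = A·v_1 = (4, 0).
v_3 = A·v_2 = (-8, 8).
v_4 = A·v_3 = (16, -32).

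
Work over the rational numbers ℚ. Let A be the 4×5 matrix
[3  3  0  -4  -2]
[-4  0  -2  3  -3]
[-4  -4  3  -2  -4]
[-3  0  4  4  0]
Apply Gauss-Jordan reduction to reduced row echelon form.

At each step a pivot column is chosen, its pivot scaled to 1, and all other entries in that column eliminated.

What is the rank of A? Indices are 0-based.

pivot(0,0)=3: scale R0 → (1, 1, 0, -4/3, -2/3)
  clear (1,0): R1 −= (-4)R0 → (0, 4, -2, -7/3, -17/3)
  clear (2,0): R2 −= (-4)R0 → (0, 0, 3, -22/3, -20/3)
  clear (3,0): R3 −= (-3)R0 → (0, 3, 4, 0, -2)
pivot(1,1)=4: scale R1 → (0, 1, -1/2, -7/12, -17/12)
  clear (0,1): R0 −= (1)R1 → (1, 0, 1/2, -3/4, 3/4)
  clear (3,1): R3 −= (3)R1 → (0, 0, 11/2, 7/4, 9/4)
pivot(2,2)=3: scale R2 → (0, 0, 1, -22/9, -20/9)
  clear (0,2): R0 −= (1/2)R2 → (1, 0, 0, 17/36, 67/36)
  clear (1,2): R1 −= (-1/2)R2 → (0, 1, 0, -65/36, -91/36)
  clear (3,2): R3 −= (11/2)R2 → (0, 0, 0, 547/36, 521/36)
pivot(3,3)=547/36: scale R3 → (0, 0, 0, 1, 521/547)
  clear (0,3): R0 −= (17/36)R3 → (1, 0, 0, 0, 772/547)
  clear (1,3): R1 −= (-65/36)R3 → (0, 1, 0, 0, -442/547)
  clear (2,3): R2 −= (-22/9)R3 → (0, 0, 1, 0, 58/547)

rank = 4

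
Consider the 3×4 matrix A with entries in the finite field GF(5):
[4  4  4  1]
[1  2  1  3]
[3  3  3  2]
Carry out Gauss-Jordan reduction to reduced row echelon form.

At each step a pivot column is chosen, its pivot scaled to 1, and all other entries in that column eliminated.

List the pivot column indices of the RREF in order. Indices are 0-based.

[1] R0 /= 4  ⇒  (1, 1, 1, 4)
     R1 -= 1·R0  ⇒  (0, 1, 0, 4)
     R2 -= 3·R0  ⇒  (0, 0, 0, 0)
[2] R1 /= 1  ⇒  (0, 1, 0, 4)
     R0 -= 1·R1  ⇒  (1, 0, 1, 0)
column 2 empty below row 2
column 3 empty below row 2

pivot columns: 0, 1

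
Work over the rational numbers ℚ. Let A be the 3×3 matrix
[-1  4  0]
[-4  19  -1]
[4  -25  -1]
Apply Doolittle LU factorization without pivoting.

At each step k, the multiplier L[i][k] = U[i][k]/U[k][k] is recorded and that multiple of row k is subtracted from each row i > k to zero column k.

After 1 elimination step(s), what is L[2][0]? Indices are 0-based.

k=0: U[0][0]=-1
  eliminate (1,0): mult=4, new row 1: (0, 3, -1); set L[1][0]=4
  eliminate (2,0): mult=-4, new row 2: (0, -9, -1); set L[2][0]=-4

L[2][0] = -4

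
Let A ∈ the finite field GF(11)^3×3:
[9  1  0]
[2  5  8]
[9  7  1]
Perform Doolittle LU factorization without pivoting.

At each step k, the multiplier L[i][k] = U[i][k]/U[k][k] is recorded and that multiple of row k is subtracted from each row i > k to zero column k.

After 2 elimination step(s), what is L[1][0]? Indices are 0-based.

L[1][0] = 10

[col 0] pivot 9
  R1 -= 10*R0 → (0, 6, 8)  (L[1][0] := 10)
  R2 -= 1*R0 → (0, 6, 1)  (L[2][0] := 1)
[col 1] pivot 6
  R2 -= 1*R1 → (0, 0, 4)  (L[2][1] := 1)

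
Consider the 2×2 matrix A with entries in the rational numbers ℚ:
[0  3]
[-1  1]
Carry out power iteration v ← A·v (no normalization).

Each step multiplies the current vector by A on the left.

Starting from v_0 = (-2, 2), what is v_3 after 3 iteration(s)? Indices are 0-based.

v_0 = (-2, 2).
v_1 = A·v_0 = (6, 4).
v_2 = A·v_1 = (12, -2).
v_3 = A·v_2 = (-6, -14).

v_3 = (-6, -14)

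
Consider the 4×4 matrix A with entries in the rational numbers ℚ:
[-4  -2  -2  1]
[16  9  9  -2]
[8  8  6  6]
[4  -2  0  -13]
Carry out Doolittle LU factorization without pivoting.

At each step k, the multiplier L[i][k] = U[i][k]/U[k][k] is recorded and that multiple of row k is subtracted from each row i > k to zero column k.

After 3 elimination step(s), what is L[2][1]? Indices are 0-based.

L[2][1] = 4

[col 0] pivot -4
  R1 -= -4*R0 → (0, 1, 1, 2)  (L[1][0] := -4)
  R2 -= -2*R0 → (0, 4, 2, 8)  (L[2][0] := -2)
  R3 -= -1*R0 → (0, -4, -2, -12)  (L[3][0] := -1)
[col 1] pivot 1
  R2 -= 4*R1 → (0, 0, -2, 0)  (L[2][1] := 4)
  R3 -= -4*R1 → (0, 0, 2, -4)  (L[3][1] := -4)
[col 2] pivot -2
  R3 -= -1*R2 → (0, 0, 0, -4)  (L[3][2] := -1)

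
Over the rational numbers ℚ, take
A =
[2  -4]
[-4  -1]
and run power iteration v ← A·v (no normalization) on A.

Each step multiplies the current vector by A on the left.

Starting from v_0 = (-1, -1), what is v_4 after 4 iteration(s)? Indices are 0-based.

v_4 = (-268, -157)

v_0 = (-1, -1).
v_1 = A·v_0 = (2, 5).
v_2 = A·v_1 = (-16, -13).
v_3 = A·v_2 = (20, 77).
v_4 = A·v_3 = (-268, -157).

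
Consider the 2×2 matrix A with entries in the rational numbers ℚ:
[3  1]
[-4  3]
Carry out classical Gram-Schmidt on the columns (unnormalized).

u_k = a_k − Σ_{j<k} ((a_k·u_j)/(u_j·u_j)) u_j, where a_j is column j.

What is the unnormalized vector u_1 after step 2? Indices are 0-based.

Step 1: u_0 = a_0 = (3, -4).
Step 2: u_1 = a_1 − (-9/25)·u_0 = (52/25, 39/25).

u_1 = (52/25, 39/25)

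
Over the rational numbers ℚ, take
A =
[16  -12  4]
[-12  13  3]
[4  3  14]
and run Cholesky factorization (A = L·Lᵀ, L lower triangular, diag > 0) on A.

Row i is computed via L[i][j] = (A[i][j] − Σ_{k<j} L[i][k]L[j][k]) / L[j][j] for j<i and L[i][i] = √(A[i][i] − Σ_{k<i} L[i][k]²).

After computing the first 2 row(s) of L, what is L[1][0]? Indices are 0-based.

Step 1: L[0][0] = √(16) = 4.
  L[1][0] = (-12) / L[0][0] = -3.
Step 2: L[1][1] = √(4) = 2.

L[1][0] = -3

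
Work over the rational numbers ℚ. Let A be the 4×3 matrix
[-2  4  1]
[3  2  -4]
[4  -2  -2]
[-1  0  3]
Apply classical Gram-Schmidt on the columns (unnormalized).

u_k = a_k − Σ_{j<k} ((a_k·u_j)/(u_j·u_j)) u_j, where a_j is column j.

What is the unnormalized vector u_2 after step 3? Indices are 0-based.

Step 1: u_0 = a_0 = (-2, 3, 4, -1).
Step 2: u_1 = a_1 − (-1/3)·u_0 = (10/3, 3, -2/3, -1/3).
Step 3: u_2 = a_2 − (-5/6)·u_0 − (-25/62)·u_1 = (21/31, -9/31, 33/31, 63/31).

u_2 = (21/31, -9/31, 33/31, 63/31)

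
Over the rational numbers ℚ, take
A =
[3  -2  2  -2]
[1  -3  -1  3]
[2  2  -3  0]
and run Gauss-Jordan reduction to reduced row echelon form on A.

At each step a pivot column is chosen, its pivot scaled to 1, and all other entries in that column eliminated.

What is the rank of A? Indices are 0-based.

[1] R0 /= 3  ⇒  (1, -2/3, 2/3, -2/3)
     R1 -= 1·R0  ⇒  (0, -7/3, -5/3, 11/3)
     R2 -= 2·R0  ⇒  (0, 10/3, -13/3, 4/3)
[2] R1 /= -7/3  ⇒  (0, 1, 5/7, -11/7)
     R0 -= -2/3·R1  ⇒  (1, 0, 8/7, -12/7)
     R2 -= 10/3·R1  ⇒  (0, 0, -47/7, 46/7)
[3] R2 /= -47/7  ⇒  (0, 0, 1, -46/47)
     R0 -= 8/7·R2  ⇒  (1, 0, 0, -28/47)
     R1 -= 5/7·R2  ⇒  (0, 1, 0, -41/47)

rank = 3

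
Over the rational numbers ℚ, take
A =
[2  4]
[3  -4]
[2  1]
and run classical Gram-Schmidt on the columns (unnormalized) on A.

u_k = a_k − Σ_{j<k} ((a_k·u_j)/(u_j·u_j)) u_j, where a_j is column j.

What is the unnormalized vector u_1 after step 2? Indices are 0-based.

u_1 = (72/17, -62/17, 21/17)

Step 1: u_0 = a_0 = (2, 3, 2).
Step 2: u_1 = a_1 − (-2/17)·u_0 = (72/17, -62/17, 21/17).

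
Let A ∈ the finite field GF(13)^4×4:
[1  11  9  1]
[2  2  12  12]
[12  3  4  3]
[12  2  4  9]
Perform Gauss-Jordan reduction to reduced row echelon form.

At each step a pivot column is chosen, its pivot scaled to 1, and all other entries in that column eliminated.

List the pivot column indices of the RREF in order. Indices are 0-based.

pivot columns: 0, 1, 2, 3

[1] R0 /= 1  ⇒  (1, 11, 9, 1)
     R1 -= 2·R0  ⇒  (0, 6, 7, 10)
     R2 -= 12·R0  ⇒  (0, 1, 0, 4)
     R3 -= 12·R0  ⇒  (0, 0, 0, 10)
[2] R1 /= 6  ⇒  (0, 1, 12, 6)
     R0 -= 11·R1  ⇒  (1, 0, 7, 0)
     R2 -= 1·R1  ⇒  (0, 0, 1, 11)
[3] R2 /= 1  ⇒  (0, 0, 1, 11)
     R0 -= 7·R2  ⇒  (1, 0, 0, 1)
     R1 -= 12·R2  ⇒  (0, 1, 0, 4)
[4] R3 /= 10  ⇒  (0, 0, 0, 1)
     R0 -= 1·R3  ⇒  (1, 0, 0, 0)
     R1 -= 4·R3  ⇒  (0, 1, 0, 0)
     R2 -= 11·R3  ⇒  (0, 0, 1, 0)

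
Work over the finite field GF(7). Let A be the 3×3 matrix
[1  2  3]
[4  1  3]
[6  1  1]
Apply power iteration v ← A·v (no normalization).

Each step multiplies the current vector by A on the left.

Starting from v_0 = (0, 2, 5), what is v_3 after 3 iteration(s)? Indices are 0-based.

v_0 = (0, 2, 5).
v_1 = A·v_0 = (5, 3, 0).
v_2 = A·v_1 = (4, 2, 5).
v_3 = A·v_2 = (2, 5, 3).

v_3 = (2, 5, 3)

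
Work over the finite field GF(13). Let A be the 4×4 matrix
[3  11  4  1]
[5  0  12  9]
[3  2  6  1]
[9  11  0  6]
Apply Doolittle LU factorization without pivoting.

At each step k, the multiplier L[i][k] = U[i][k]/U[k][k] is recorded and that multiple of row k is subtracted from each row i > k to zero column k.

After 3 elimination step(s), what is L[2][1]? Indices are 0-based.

L[2][1] = 9

[col 0] pivot 3
  R1 -= 6*R0 → (0, 12, 1, 3)  (L[1][0] := 6)
  R2 -= 1*R0 → (0, 4, 2, 0)  (L[2][0] := 1)
  R3 -= 3*R0 → (0, 4, 1, 3)  (L[3][0] := 3)
[col 1] pivot 12
  R2 -= 9*R1 → (0, 0, 6, 12)  (L[2][1] := 9)
  R3 -= 9*R1 → (0, 0, 5, 2)  (L[3][1] := 9)
[col 2] pivot 6
  R3 -= 3*R2 → (0, 0, 0, 5)  (L[3][2] := 3)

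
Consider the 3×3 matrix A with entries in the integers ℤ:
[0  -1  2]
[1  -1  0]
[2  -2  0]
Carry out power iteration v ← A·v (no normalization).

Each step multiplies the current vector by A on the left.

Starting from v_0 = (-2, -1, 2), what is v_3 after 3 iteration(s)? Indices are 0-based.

v_0 = (-2, -1, 2).
v_1 = A·v_0 = (5, -1, -2).
v_2 = A·v_1 = (-3, 6, 12).
v_3 = A·v_2 = (18, -9, -18).

v_3 = (18, -9, -18)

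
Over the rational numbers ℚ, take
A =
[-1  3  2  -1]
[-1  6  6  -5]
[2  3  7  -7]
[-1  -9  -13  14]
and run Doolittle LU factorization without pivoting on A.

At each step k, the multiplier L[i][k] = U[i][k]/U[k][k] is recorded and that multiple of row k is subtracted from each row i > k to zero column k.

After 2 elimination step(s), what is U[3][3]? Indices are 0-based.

U[3][3] = -1

Step 1: pivot at (0,0) is -1.
  row1 ← row1 − (1)·row0  ⇒  L[1][0]=1, U row1=(0, 3, 4, -4)
  row2 ← row2 − (-2)·row0  ⇒  L[2][0]=-2, U row2=(0, 9, 11, -9)
  row3 ← row3 − (1)·row0  ⇒  L[3][0]=1, U row3=(0, -12, -15, 15)
Step 2: pivot at (1,1) is 3.
  row2 ← row2 − (3)·row1  ⇒  L[2][1]=3, U row2=(0, 0, -1, 3)
  row3 ← row3 − (-4)·row1  ⇒  L[3][1]=-4, U row3=(0, 0, 1, -1)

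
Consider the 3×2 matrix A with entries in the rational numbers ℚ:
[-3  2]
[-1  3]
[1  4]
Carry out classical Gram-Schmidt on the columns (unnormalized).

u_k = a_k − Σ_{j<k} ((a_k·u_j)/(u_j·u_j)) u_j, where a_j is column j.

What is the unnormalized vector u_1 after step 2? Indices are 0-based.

Step 1: u_0 = a_0 = (-3, -1, 1).
Step 2: u_1 = a_1 − (-5/11)·u_0 = (7/11, 28/11, 49/11).

u_1 = (7/11, 28/11, 49/11)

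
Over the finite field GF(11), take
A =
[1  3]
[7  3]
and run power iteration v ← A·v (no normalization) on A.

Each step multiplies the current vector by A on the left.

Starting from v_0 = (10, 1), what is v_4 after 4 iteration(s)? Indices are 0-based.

v_4 = (2, 0)

v_0 = (10, 1).
v_1 = A·v_0 = (2, 7).
v_2 = A·v_1 = (1, 2).
v_3 = A·v_2 = (7, 2).
v_4 = A·v_3 = (2, 0).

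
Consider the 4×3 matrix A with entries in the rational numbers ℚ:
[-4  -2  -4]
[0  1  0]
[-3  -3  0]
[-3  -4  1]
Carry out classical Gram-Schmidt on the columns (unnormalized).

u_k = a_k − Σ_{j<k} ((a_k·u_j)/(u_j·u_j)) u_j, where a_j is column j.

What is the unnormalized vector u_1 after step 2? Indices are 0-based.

u_1 = (24/17, 1, -15/34, -49/34)

Step 1: u_0 = a_0 = (-4, 0, -3, -3).
Step 2: u_1 = a_1 − (29/34)·u_0 = (24/17, 1, -15/34, -49/34).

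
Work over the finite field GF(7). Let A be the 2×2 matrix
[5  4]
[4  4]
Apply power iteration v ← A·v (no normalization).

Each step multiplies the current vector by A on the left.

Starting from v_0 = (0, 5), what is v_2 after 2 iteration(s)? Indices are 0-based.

v_0 = (0, 5).
v_1 = A·v_0 = (6, 6).
v_2 = A·v_1 = (5, 6).

v_2 = (5, 6)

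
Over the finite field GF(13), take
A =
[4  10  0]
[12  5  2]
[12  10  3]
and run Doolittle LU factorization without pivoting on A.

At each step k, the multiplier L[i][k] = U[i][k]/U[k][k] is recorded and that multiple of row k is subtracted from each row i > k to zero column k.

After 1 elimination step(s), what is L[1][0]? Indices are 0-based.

L[1][0] = 3

[col 0] pivot 4
  R1 -= 3*R0 → (0, 1, 2)  (L[1][0] := 3)
  R2 -= 3*R0 → (0, 6, 3)  (L[2][0] := 3)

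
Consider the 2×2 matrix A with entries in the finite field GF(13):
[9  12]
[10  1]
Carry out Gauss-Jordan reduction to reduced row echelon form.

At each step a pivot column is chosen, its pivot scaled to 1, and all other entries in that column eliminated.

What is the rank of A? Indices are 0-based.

rank = 2

step 1: normalize row 0 (÷9) = (1, 10)
  row 1: subtract 10×row0 = (0, 5)
step 2: normalize row 1 (÷5) = (0, 1)
  row 0: subtract 10×row1 = (1, 0)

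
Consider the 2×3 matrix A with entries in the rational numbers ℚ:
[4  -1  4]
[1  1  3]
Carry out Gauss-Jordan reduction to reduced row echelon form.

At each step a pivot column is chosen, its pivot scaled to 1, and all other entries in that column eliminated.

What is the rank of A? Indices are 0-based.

rank = 2

pivot(0,0)=4: scale R0 → (1, -1/4, 1)
  clear (1,0): R1 −= (1)R0 → (0, 5/4, 2)
pivot(1,1)=5/4: scale R1 → (0, 1, 8/5)
  clear (0,1): R0 −= (-1/4)R1 → (1, 0, 7/5)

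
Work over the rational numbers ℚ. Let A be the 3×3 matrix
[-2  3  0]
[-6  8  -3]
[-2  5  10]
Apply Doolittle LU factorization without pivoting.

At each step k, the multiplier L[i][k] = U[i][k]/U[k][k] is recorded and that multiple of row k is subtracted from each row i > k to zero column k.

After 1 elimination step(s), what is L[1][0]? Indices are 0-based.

L[1][0] = 3

k=0: U[0][0]=-2
  eliminate (1,0): mult=3, new row 1: (0, -1, -3); set L[1][0]=3
  eliminate (2,0): mult=1, new row 2: (0, 2, 10); set L[2][0]=1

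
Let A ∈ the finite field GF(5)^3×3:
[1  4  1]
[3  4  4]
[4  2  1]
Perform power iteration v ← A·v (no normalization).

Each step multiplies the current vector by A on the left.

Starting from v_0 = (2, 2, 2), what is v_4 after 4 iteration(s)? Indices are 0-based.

v_0 = (2, 2, 2).
v_1 = A·v_0 = (2, 2, 4).
v_2 = A·v_1 = (4, 0, 1).
v_3 = A·v_2 = (0, 1, 2).
v_4 = A·v_3 = (1, 2, 4).

v_4 = (1, 2, 4)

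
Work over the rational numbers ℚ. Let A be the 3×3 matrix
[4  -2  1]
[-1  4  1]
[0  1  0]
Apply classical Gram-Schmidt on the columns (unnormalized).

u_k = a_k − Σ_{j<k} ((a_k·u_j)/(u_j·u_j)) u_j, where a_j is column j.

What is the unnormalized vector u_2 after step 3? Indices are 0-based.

Step 1: u_0 = a_0 = (4, -1, 0).
Step 2: u_1 = a_1 − (-12/17)·u_0 = (14/17, 56/17, 1).
Step 3: u_2 = a_2 − (3/17)·u_0 − (70/213)·u_1 = (5/213, 20/213, -70/213).

u_2 = (5/213, 20/213, -70/213)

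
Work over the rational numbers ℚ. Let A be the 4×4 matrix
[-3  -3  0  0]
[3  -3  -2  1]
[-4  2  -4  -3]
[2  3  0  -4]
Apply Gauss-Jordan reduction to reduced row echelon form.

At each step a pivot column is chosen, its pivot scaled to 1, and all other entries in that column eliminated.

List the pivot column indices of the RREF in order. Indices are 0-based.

[1] R0 /= -3  ⇒  (1, 1, 0, 0)
     R1 -= 3·R0  ⇒  (0, -6, -2, 1)
     R2 -= -4·R0  ⇒  (0, 6, -4, -3)
     R3 -= 2·R0  ⇒  (0, 1, 0, -4)
[2] R1 /= -6  ⇒  (0, 1, 1/3, -1/6)
     R0 -= 1·R1  ⇒  (1, 0, -1/3, 1/6)
     R2 -= 6·R1  ⇒  (0, 0, -6, -2)
     R3 -= 1·R1  ⇒  (0, 0, -1/3, -23/6)
[3] R2 /= -6  ⇒  (0, 0, 1, 1/3)
     R0 -= -1/3·R2  ⇒  (1, 0, 0, 5/18)
     R1 -= 1/3·R2  ⇒  (0, 1, 0, -5/18)
     R3 -= -1/3·R2  ⇒  (0, 0, 0, -67/18)
[4] R3 /= -67/18  ⇒  (0, 0, 0, 1)
     R0 -= 5/18·R3  ⇒  (1, 0, 0, 0)
     R1 -= -5/18·R3  ⇒  (0, 1, 0, 0)
     R2 -= 1/3·R3  ⇒  (0, 0, 1, 0)

pivot columns: 0, 1, 2, 3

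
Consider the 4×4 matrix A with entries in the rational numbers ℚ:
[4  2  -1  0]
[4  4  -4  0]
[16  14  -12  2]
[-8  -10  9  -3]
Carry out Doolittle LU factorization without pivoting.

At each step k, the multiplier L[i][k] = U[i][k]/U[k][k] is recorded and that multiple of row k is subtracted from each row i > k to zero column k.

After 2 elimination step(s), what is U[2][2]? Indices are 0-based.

[col 0] pivot 4
  R1 -= 1*R0 → (0, 2, -3, 0)  (L[1][0] := 1)
  R2 -= 4*R0 → (0, 6, -8, 2)  (L[2][0] := 4)
  R3 -= -2*R0 → (0, -6, 7, -3)  (L[3][0] := -2)
[col 1] pivot 2
  R2 -= 3*R1 → (0, 0, 1, 2)  (L[2][1] := 3)
  R3 -= -3*R1 → (0, 0, -2, -3)  (L[3][1] := -3)

U[2][2] = 1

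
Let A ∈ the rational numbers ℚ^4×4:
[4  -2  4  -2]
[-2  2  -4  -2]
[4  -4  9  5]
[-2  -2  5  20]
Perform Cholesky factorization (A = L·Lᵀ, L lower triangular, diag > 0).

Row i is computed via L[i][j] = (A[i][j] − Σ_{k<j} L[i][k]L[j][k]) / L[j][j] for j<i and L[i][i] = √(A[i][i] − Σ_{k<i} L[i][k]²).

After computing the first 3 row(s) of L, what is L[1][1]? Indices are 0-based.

L[1][1] = 1

Step 1: L[0][0] = √(4) = 2.
  L[1][0] = (-2) / L[0][0] = -1.
Step 2: L[1][1] = √(1) = 1.
  L[2][0] = (4) / L[0][0] = 2.
  L[2][1] = (-2) / L[1][1] = -2.
Step 3: L[2][2] = √(1) = 1.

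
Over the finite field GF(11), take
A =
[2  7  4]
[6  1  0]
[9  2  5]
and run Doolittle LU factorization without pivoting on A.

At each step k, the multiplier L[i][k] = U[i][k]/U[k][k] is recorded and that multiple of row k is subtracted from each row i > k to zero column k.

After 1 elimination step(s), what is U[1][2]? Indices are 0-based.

Step 1: pivot at (0,0) is 2.
  row1 ← row1 − (3)·row0  ⇒  L[1][0]=3, U row1=(0, 2, 10)
  row2 ← row2 − (10)·row0  ⇒  L[2][0]=10, U row2=(0, 9, 9)

U[1][2] = 10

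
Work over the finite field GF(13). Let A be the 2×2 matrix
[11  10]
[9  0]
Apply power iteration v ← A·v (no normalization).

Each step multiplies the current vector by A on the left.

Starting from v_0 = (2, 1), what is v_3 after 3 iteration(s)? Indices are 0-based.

v_3 = (9, 4)

v_0 = (2, 1).
v_1 = A·v_0 = (6, 5).
v_2 = A·v_1 = (12, 2).
v_3 = A·v_2 = (9, 4).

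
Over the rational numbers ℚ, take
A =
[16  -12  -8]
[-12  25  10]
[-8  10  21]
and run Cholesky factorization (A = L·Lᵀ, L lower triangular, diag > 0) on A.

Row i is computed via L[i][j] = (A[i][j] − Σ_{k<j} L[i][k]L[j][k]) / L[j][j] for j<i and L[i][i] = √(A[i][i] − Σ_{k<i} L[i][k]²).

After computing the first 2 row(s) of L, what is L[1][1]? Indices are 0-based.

L[1][1] = 4

Step 1: L[0][0] = √(16) = 4.
  L[1][0] = (-12) / L[0][0] = -3.
Step 2: L[1][1] = √(16) = 4.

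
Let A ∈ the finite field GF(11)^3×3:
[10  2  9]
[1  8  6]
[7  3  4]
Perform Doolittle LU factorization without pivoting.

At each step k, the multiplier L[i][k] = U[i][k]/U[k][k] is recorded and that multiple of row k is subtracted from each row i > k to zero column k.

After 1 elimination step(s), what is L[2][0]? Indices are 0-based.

L[2][0] = 4

k=0: U[0][0]=10
  eliminate (1,0): mult=10, new row 1: (0, 10, 4); set L[1][0]=10
  eliminate (2,0): mult=4, new row 2: (0, 6, 1); set L[2][0]=4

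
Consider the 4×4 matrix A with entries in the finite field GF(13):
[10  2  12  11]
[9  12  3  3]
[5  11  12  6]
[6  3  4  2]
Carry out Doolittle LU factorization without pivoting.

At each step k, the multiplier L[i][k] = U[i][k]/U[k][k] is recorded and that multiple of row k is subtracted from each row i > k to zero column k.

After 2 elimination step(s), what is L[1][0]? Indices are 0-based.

[col 0] pivot 10
  R1 -= 10*R0 → (0, 5, 0, 10)  (L[1][0] := 10)
  R2 -= 7*R0 → (0, 10, 6, 7)  (L[2][0] := 7)
  R3 -= 11*R0 → (0, 7, 2, 11)  (L[3][0] := 11)
[col 1] pivot 5
  R2 -= 2*R1 → (0, 0, 6, 0)  (L[2][1] := 2)
  R3 -= 4*R1 → (0, 0, 2, 10)  (L[3][1] := 4)

L[1][0] = 10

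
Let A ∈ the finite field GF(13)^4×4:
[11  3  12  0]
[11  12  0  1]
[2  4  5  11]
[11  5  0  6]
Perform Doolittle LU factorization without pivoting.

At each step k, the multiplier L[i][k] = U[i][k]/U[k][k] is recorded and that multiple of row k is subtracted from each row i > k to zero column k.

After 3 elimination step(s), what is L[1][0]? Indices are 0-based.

Step 1: pivot at (0,0) is 11.
  row1 ← row1 − (1)·row0  ⇒  L[1][0]=1, U row1=(0, 9, 1, 1)
  row2 ← row2 − (12)·row0  ⇒  L[2][0]=12, U row2=(0, 7, 4, 11)
  row3 ← row3 − (1)·row0  ⇒  L[3][0]=1, U row3=(0, 2, 1, 6)
Step 2: pivot at (1,1) is 9.
  row2 ← row2 − (8)·row1  ⇒  L[2][1]=8, U row2=(0, 0, 9, 3)
  row3 ← row3 − (6)·row1  ⇒  L[3][1]=6, U row3=(0, 0, 8, 0)
Step 3: pivot at (2,2) is 9.
  row3 ← row3 − (11)·row2  ⇒  L[3][2]=11, U row3=(0, 0, 0, 6)

L[1][0] = 1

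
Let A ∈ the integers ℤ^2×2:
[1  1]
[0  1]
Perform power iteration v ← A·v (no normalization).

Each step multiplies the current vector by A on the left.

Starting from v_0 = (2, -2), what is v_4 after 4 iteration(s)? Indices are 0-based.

v_0 = (2, -2).
v_1 = A·v_0 = (0, -2).
v_2 = A·v_1 = (-2, -2).
v_3 = A·v_2 = (-4, -2).
v_4 = A·v_3 = (-6, -2).

v_4 = (-6, -2)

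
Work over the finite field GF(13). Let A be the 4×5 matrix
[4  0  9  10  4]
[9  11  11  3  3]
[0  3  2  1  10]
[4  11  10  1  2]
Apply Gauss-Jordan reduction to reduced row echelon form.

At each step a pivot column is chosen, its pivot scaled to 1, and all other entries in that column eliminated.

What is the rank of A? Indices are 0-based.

rank = 4

pivot(0,0)=4: scale R0 → (1, 0, 12, 9, 1)
  clear (1,0): R1 −= (9)R0 → (0, 11, 7, 0, 7)
  clear (3,0): R3 −= (4)R0 → (0, 11, 1, 4, 11)
pivot(1,1)=11: scale R1 → (0, 1, 3, 0, 3)
  clear (2,1): R2 −= (3)R1 → (0, 0, 6, 1, 1)
  clear (3,1): R3 −= (11)R1 → (0, 0, 7, 4, 4)
pivot(2,2)=6: scale R2 → (0, 0, 1, 11, 11)
  clear (0,2): R0 −= (12)R2 → (1, 0, 0, 7, 12)
  clear (1,2): R1 −= (3)R2 → (0, 1, 0, 6, 9)
  clear (3,2): R3 −= (7)R2 → (0, 0, 0, 5, 5)
pivot(3,3)=5: scale R3 → (0, 0, 0, 1, 1)
  clear (0,3): R0 −= (7)R3 → (1, 0, 0, 0, 5)
  clear (1,3): R1 −= (6)R3 → (0, 1, 0, 0, 3)
  clear (2,3): R2 −= (11)R3 → (0, 0, 1, 0, 0)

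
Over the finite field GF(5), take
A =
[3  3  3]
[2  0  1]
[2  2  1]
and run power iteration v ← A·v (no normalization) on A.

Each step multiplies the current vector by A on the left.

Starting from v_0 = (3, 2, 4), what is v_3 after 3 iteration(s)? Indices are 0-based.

v_0 = (3, 2, 4).
v_1 = A·v_0 = (2, 0, 4).
v_2 = A·v_1 = (3, 3, 3).
v_3 = A·v_2 = (2, 4, 0).

v_3 = (2, 4, 0)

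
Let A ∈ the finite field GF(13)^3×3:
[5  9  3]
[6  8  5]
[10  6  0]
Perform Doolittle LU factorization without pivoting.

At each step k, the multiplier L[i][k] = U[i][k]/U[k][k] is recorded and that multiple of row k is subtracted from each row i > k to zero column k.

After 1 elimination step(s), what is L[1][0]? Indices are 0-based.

Step 1: pivot at (0,0) is 5.
  row1 ← row1 − (9)·row0  ⇒  L[1][0]=9, U row1=(0, 5, 4)
  row2 ← row2 − (2)·row0  ⇒  L[2][0]=2, U row2=(0, 1, 7)

L[1][0] = 9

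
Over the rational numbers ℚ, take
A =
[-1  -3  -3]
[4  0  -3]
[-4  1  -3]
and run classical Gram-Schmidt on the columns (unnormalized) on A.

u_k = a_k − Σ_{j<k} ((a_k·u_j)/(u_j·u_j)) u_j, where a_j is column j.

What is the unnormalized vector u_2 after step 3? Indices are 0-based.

Step 1: u_0 = a_0 = (-1, 4, -4).
Step 2: u_1 = a_1 − (-1/33)·u_0 = (-100/33, 4/33, 29/33).
Step 3: u_2 = a_2 − (1/11)·u_0 − (201/329)·u_1 = (-348/329, -1131/329, -1044/329).

u_2 = (-348/329, -1131/329, -1044/329)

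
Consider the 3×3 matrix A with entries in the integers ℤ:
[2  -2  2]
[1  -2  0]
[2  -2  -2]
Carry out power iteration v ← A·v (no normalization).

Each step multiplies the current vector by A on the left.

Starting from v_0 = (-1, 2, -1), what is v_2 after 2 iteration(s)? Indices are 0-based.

v_0 = (-1, 2, -1).
v_1 = A·v_0 = (-8, -5, -4).
v_2 = A·v_1 = (-14, 2, 2).

v_2 = (-14, 2, 2)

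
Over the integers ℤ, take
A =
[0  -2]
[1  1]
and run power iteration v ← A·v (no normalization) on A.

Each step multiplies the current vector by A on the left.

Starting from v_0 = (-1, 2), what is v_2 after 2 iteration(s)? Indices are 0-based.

v_0 = (-1, 2).
v_1 = A·v_0 = (-4, 1).
v_2 = A·v_1 = (-2, -3).

v_2 = (-2, -3)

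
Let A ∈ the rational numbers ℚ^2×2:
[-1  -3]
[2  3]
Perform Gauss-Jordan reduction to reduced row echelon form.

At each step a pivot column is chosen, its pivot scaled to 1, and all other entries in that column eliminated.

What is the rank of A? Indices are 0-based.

step 1: normalize row 0 (÷-1) = (1, 3)
  row 1: subtract 2×row0 = (0, -3)
step 2: normalize row 1 (÷-3) = (0, 1)
  row 0: subtract 3×row1 = (1, 0)

rank = 2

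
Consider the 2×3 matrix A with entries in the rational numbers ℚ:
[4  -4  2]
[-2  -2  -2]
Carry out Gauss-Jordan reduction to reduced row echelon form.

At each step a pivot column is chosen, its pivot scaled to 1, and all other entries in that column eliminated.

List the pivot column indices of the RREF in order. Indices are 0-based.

pivot columns: 0, 1

pivot(0,0)=4: scale R0 → (1, -1, 1/2)
  clear (1,0): R1 −= (-2)R0 → (0, -4, -1)
pivot(1,1)=-4: scale R1 → (0, 1, 1/4)
  clear (0,1): R0 −= (-1)R1 → (1, 0, 3/4)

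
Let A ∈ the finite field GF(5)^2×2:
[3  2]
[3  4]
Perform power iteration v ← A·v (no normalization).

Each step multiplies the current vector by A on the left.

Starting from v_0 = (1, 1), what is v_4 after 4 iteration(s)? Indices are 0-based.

v_4 = (2, 0)

v_0 = (1, 1).
v_1 = A·v_0 = (0, 2).
v_2 = A·v_1 = (4, 3).
v_3 = A·v_2 = (3, 4).
v_4 = A·v_3 = (2, 0).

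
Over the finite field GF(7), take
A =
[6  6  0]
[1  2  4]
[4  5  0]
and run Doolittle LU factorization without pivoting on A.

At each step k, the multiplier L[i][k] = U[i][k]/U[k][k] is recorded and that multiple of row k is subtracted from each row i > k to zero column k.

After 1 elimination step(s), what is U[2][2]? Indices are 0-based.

U[2][2] = 0

k=0: U[0][0]=6
  eliminate (1,0): mult=6, new row 1: (0, 1, 4); set L[1][0]=6
  eliminate (2,0): mult=3, new row 2: (0, 1, 0); set L[2][0]=3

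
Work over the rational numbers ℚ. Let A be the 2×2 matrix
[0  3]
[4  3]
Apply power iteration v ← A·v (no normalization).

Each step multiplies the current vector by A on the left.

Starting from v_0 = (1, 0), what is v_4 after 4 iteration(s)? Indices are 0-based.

v_4 = (252, 396)

v_0 = (1, 0).
v_1 = A·v_0 = (0, 4).
v_2 = A·v_1 = (12, 12).
v_3 = A·v_2 = (36, 84).
v_4 = A·v_3 = (252, 396).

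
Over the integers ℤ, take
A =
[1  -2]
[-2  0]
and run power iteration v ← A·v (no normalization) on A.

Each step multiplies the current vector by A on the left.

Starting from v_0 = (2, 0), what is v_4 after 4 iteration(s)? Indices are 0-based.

v_0 = (2, 0).
v_1 = A·v_0 = (2, -4).
v_2 = A·v_1 = (10, -4).
v_3 = A·v_2 = (18, -20).
v_4 = A·v_3 = (58, -36).

v_4 = (58, -36)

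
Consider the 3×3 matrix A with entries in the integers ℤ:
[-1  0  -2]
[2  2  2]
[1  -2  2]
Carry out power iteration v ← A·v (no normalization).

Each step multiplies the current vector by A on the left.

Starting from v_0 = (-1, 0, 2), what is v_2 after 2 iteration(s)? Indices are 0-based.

v_0 = (-1, 0, 2).
v_1 = A·v_0 = (-3, 2, 3).
v_2 = A·v_1 = (-3, 4, -1).

v_2 = (-3, 4, -1)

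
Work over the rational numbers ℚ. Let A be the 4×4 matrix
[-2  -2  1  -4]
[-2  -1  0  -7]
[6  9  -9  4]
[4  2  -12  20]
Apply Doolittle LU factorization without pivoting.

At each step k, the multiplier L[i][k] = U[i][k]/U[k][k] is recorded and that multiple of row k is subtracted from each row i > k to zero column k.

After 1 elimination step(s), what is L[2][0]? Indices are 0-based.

k=0: U[0][0]=-2
  eliminate (1,0): mult=1, new row 1: (0, 1, -1, -3); set L[1][0]=1
  eliminate (2,0): mult=-3, new row 2: (0, 3, -6, -8); set L[2][0]=-3
  eliminate (3,0): mult=-2, new row 3: (0, -2, -10, 12); set L[3][0]=-2

L[2][0] = -3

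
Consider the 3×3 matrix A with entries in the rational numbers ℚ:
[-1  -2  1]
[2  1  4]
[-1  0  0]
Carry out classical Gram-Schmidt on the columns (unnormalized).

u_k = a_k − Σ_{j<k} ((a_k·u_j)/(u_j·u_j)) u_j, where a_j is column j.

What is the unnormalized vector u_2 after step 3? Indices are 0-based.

u_2 = (9/14, 9/7, 27/14)

Step 1: u_0 = a_0 = (-1, 2, -1).
Step 2: u_1 = a_1 − (2/3)·u_0 = (-4/3, -1/3, 2/3).
Step 3: u_2 = a_2 − (7/6)·u_0 − (-8/7)·u_1 = (9/14, 9/7, 27/14).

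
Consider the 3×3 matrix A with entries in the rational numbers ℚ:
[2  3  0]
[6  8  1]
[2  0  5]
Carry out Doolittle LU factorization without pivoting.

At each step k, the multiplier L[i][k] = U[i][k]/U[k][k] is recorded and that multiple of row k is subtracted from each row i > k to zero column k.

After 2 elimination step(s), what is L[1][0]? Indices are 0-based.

L[1][0] = 3

k=0: U[0][0]=2
  eliminate (1,0): mult=3, new row 1: (0, -1, 1); set L[1][0]=3
  eliminate (2,0): mult=1, new row 2: (0, -3, 5); set L[2][0]=1
k=1: U[1][1]=-1
  eliminate (2,1): mult=3, new row 2: (0, 0, 2); set L[2][1]=3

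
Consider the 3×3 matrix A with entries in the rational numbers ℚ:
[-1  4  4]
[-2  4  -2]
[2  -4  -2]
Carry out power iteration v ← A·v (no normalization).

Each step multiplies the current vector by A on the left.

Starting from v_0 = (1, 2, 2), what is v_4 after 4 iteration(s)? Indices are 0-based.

v_0 = (1, 2, 2).
v_1 = A·v_0 = (15, 2, -10).
v_2 = A·v_1 = (-47, -2, 42).
v_3 = A·v_2 = (207, 2, -170).
v_4 = A·v_3 = (-879, -66, 746).

v_4 = (-879, -66, 746)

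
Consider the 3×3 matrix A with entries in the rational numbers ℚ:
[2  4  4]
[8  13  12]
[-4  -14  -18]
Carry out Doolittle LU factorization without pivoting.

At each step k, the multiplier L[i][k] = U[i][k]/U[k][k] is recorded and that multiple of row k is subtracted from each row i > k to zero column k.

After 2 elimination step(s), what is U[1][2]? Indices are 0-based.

Step 1: pivot at (0,0) is 2.
  row1 ← row1 − (4)·row0  ⇒  L[1][0]=4, U row1=(0, -3, -4)
  row2 ← row2 − (-2)·row0  ⇒  L[2][0]=-2, U row2=(0, -6, -10)
Step 2: pivot at (1,1) is -3.
  row2 ← row2 − (2)·row1  ⇒  L[2][1]=2, U row2=(0, 0, -2)

U[1][2] = -4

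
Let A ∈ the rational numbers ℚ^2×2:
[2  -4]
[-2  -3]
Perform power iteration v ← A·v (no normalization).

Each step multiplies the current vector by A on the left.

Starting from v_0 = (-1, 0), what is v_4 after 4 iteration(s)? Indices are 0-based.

v_0 = (-1, 0).
v_1 = A·v_0 = (-2, 2).
v_2 = A·v_1 = (-12, -2).
v_3 = A·v_2 = (-16, 30).
v_4 = A·v_3 = (-152, -58).

v_4 = (-152, -58)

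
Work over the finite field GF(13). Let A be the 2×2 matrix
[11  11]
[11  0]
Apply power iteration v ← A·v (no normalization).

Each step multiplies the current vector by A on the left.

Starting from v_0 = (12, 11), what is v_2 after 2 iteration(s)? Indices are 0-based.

v_2 = (10, 1)

v_0 = (12, 11).
v_1 = A·v_0 = (6, 2).
v_2 = A·v_1 = (10, 1).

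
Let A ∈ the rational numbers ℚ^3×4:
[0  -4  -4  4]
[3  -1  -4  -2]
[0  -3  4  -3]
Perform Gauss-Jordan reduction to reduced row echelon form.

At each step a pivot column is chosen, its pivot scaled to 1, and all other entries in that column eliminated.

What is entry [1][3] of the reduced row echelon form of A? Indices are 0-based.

[1] R0 <-> R1
[1] R0 /= 3  ⇒  (1, -1/3, -4/3, -2/3)
[2] R1 /= -4  ⇒  (0, 1, 1, -1)
     R0 -= -1/3·R1  ⇒  (1, 0, -1, -1)
     R2 -= -3·R1  ⇒  (0, 0, 7, -6)
[3] R2 /= 7  ⇒  (0, 0, 1, -6/7)
     R0 -= -1·R2  ⇒  (1, 0, 0, -13/7)
     R1 -= 1·R2  ⇒  (0, 1, 0, -1/7)

M[1][3] = -1/7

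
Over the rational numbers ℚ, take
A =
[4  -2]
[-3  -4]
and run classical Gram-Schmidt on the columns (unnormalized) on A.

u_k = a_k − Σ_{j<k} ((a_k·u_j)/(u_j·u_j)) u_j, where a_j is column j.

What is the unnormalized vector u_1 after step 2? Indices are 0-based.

Step 1: u_0 = a_0 = (4, -3).
Step 2: u_1 = a_1 − (4/25)·u_0 = (-66/25, -88/25).

u_1 = (-66/25, -88/25)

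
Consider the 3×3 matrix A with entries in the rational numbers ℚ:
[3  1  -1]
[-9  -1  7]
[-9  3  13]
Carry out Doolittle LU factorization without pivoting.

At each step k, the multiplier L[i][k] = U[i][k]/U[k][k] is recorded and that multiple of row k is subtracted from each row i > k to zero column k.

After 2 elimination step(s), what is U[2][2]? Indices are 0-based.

k=0: U[0][0]=3
  eliminate (1,0): mult=-3, new row 1: (0, 2, 4); set L[1][0]=-3
  eliminate (2,0): mult=-3, new row 2: (0, 6, 10); set L[2][0]=-3
k=1: U[1][1]=2
  eliminate (2,1): mult=3, new row 2: (0, 0, -2); set L[2][1]=3

U[2][2] = -2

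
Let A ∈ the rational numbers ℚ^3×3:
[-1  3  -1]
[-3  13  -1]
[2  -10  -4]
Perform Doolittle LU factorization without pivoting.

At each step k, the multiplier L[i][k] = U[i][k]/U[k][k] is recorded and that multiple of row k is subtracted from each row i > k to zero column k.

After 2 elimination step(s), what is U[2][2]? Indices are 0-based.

[col 0] pivot -1
  R1 -= 3*R0 → (0, 4, 2)  (L[1][0] := 3)
  R2 -= -2*R0 → (0, -4, -6)  (L[2][0] := -2)
[col 1] pivot 4
  R2 -= -1*R1 → (0, 0, -4)  (L[2][1] := -1)

U[2][2] = -4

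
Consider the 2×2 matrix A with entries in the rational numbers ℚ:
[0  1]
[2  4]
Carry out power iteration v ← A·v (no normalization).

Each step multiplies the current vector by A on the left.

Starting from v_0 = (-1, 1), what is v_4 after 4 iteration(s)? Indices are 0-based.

v_4 = (44, 196)

v_0 = (-1, 1).
v_1 = A·v_0 = (1, 2).
v_2 = A·v_1 = (2, 10).
v_3 = A·v_2 = (10, 44).
v_4 = A·v_3 = (44, 196).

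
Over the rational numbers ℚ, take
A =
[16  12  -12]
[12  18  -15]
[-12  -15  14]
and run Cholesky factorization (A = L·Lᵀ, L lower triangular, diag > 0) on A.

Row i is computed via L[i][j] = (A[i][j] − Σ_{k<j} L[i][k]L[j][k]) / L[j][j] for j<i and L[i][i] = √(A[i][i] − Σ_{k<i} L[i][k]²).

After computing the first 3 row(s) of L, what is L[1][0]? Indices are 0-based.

Step 1: L[0][0] = √(16) = 4.
  L[1][0] = (12) / L[0][0] = 3.
Step 2: L[1][1] = √(9) = 3.
  L[2][0] = (-12) / L[0][0] = -3.
  L[2][1] = (-6) / L[1][1] = -2.
Step 3: L[2][2] = √(1) = 1.

L[1][0] = 3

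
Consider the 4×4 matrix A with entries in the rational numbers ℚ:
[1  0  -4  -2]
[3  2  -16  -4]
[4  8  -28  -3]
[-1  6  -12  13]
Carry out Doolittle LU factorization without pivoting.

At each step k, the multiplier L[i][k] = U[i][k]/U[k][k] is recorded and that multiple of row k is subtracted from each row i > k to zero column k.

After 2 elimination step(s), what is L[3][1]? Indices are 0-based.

L[3][1] = 3

[col 0] pivot 1
  R1 -= 3*R0 → (0, 2, -4, 2)  (L[1][0] := 3)
  R2 -= 4*R0 → (0, 8, -12, 5)  (L[2][0] := 4)
  R3 -= -1*R0 → (0, 6, -16, 11)  (L[3][0] := -1)
[col 1] pivot 2
  R2 -= 4*R1 → (0, 0, 4, -3)  (L[2][1] := 4)
  R3 -= 3*R1 → (0, 0, -4, 5)  (L[3][1] := 3)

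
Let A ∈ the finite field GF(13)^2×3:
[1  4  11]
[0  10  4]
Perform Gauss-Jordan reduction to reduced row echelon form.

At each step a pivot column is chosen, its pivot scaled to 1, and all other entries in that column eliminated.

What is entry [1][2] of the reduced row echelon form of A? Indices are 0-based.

step 1: normalize row 0 (÷1) = (1, 4, 11)
step 2: normalize row 1 (÷10) = (0, 1, 3)
  row 0: subtract 4×row1 = (1, 0, 12)

M[1][2] = 3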